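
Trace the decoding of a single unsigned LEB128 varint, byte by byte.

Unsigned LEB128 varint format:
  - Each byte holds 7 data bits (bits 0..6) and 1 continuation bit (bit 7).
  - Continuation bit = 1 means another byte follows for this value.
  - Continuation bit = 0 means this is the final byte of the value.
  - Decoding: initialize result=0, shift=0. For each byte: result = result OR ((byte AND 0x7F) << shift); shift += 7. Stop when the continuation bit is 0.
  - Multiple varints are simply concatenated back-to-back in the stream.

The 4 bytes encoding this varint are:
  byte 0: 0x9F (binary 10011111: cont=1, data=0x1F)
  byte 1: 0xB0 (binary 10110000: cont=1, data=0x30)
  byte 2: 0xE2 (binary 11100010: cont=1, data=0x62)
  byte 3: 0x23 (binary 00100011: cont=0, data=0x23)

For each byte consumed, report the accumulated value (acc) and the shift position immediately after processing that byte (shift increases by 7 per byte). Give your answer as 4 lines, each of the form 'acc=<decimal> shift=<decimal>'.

Answer: acc=31 shift=7
acc=6175 shift=14
acc=1611807 shift=21
acc=75012127 shift=28

Derivation:
byte 0=0x9F: payload=0x1F=31, contrib = 31<<0 = 31; acc -> 31, shift -> 7
byte 1=0xB0: payload=0x30=48, contrib = 48<<7 = 6144; acc -> 6175, shift -> 14
byte 2=0xE2: payload=0x62=98, contrib = 98<<14 = 1605632; acc -> 1611807, shift -> 21
byte 3=0x23: payload=0x23=35, contrib = 35<<21 = 73400320; acc -> 75012127, shift -> 28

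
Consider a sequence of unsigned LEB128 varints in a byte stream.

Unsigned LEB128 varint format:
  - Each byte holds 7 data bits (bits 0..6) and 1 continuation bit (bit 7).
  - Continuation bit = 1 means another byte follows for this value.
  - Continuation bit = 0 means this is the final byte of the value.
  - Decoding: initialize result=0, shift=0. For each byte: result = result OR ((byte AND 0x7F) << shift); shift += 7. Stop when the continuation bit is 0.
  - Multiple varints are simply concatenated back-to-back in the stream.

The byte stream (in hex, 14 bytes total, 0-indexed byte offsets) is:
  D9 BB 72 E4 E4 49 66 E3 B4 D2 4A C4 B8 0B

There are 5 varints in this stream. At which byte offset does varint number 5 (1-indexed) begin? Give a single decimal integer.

Answer: 11

Derivation:
  byte[0]=0xD9 cont=1 payload=0x59=89: acc |= 89<<0 -> acc=89 shift=7
  byte[1]=0xBB cont=1 payload=0x3B=59: acc |= 59<<7 -> acc=7641 shift=14
  byte[2]=0x72 cont=0 payload=0x72=114: acc |= 114<<14 -> acc=1875417 shift=21 [end]
Varint 1: bytes[0:3] = D9 BB 72 -> value 1875417 (3 byte(s))
  byte[3]=0xE4 cont=1 payload=0x64=100: acc |= 100<<0 -> acc=100 shift=7
  byte[4]=0xE4 cont=1 payload=0x64=100: acc |= 100<<7 -> acc=12900 shift=14
  byte[5]=0x49 cont=0 payload=0x49=73: acc |= 73<<14 -> acc=1208932 shift=21 [end]
Varint 2: bytes[3:6] = E4 E4 49 -> value 1208932 (3 byte(s))
  byte[6]=0x66 cont=0 payload=0x66=102: acc |= 102<<0 -> acc=102 shift=7 [end]
Varint 3: bytes[6:7] = 66 -> value 102 (1 byte(s))
  byte[7]=0xE3 cont=1 payload=0x63=99: acc |= 99<<0 -> acc=99 shift=7
  byte[8]=0xB4 cont=1 payload=0x34=52: acc |= 52<<7 -> acc=6755 shift=14
  byte[9]=0xD2 cont=1 payload=0x52=82: acc |= 82<<14 -> acc=1350243 shift=21
  byte[10]=0x4A cont=0 payload=0x4A=74: acc |= 74<<21 -> acc=156539491 shift=28 [end]
Varint 4: bytes[7:11] = E3 B4 D2 4A -> value 156539491 (4 byte(s))
  byte[11]=0xC4 cont=1 payload=0x44=68: acc |= 68<<0 -> acc=68 shift=7
  byte[12]=0xB8 cont=1 payload=0x38=56: acc |= 56<<7 -> acc=7236 shift=14
  byte[13]=0x0B cont=0 payload=0x0B=11: acc |= 11<<14 -> acc=187460 shift=21 [end]
Varint 5: bytes[11:14] = C4 B8 0B -> value 187460 (3 byte(s))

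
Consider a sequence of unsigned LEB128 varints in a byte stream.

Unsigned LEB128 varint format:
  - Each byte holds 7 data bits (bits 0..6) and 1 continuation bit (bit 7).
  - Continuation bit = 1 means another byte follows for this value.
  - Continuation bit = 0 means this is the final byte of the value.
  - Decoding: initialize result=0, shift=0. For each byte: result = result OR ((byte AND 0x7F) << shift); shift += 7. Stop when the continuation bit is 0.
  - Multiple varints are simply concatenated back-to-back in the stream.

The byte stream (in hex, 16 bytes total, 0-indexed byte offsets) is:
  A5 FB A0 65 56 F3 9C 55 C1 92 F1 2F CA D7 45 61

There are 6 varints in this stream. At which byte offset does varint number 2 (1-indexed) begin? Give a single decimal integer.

  byte[0]=0xA5 cont=1 payload=0x25=37: acc |= 37<<0 -> acc=37 shift=7
  byte[1]=0xFB cont=1 payload=0x7B=123: acc |= 123<<7 -> acc=15781 shift=14
  byte[2]=0xA0 cont=1 payload=0x20=32: acc |= 32<<14 -> acc=540069 shift=21
  byte[3]=0x65 cont=0 payload=0x65=101: acc |= 101<<21 -> acc=212352421 shift=28 [end]
Varint 1: bytes[0:4] = A5 FB A0 65 -> value 212352421 (4 byte(s))
  byte[4]=0x56 cont=0 payload=0x56=86: acc |= 86<<0 -> acc=86 shift=7 [end]
Varint 2: bytes[4:5] = 56 -> value 86 (1 byte(s))
  byte[5]=0xF3 cont=1 payload=0x73=115: acc |= 115<<0 -> acc=115 shift=7
  byte[6]=0x9C cont=1 payload=0x1C=28: acc |= 28<<7 -> acc=3699 shift=14
  byte[7]=0x55 cont=0 payload=0x55=85: acc |= 85<<14 -> acc=1396339 shift=21 [end]
Varint 3: bytes[5:8] = F3 9C 55 -> value 1396339 (3 byte(s))
  byte[8]=0xC1 cont=1 payload=0x41=65: acc |= 65<<0 -> acc=65 shift=7
  byte[9]=0x92 cont=1 payload=0x12=18: acc |= 18<<7 -> acc=2369 shift=14
  byte[10]=0xF1 cont=1 payload=0x71=113: acc |= 113<<14 -> acc=1853761 shift=21
  byte[11]=0x2F cont=0 payload=0x2F=47: acc |= 47<<21 -> acc=100419905 shift=28 [end]
Varint 4: bytes[8:12] = C1 92 F1 2F -> value 100419905 (4 byte(s))
  byte[12]=0xCA cont=1 payload=0x4A=74: acc |= 74<<0 -> acc=74 shift=7
  byte[13]=0xD7 cont=1 payload=0x57=87: acc |= 87<<7 -> acc=11210 shift=14
  byte[14]=0x45 cont=0 payload=0x45=69: acc |= 69<<14 -> acc=1141706 shift=21 [end]
Varint 5: bytes[12:15] = CA D7 45 -> value 1141706 (3 byte(s))
  byte[15]=0x61 cont=0 payload=0x61=97: acc |= 97<<0 -> acc=97 shift=7 [end]
Varint 6: bytes[15:16] = 61 -> value 97 (1 byte(s))

Answer: 4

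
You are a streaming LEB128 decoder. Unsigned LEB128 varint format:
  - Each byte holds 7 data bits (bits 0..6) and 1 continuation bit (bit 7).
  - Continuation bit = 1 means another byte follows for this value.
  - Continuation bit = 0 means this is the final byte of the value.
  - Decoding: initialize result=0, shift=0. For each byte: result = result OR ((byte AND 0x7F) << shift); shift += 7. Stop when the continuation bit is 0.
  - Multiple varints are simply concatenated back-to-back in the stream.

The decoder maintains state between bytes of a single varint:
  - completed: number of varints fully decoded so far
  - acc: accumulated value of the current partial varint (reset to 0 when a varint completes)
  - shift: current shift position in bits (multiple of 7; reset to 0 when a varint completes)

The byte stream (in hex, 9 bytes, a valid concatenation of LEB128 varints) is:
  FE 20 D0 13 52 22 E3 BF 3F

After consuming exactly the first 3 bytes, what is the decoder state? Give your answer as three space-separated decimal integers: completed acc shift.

Answer: 1 80 7

Derivation:
byte[0]=0xFE cont=1 payload=0x7E: acc |= 126<<0 -> completed=0 acc=126 shift=7
byte[1]=0x20 cont=0 payload=0x20: varint #1 complete (value=4222); reset -> completed=1 acc=0 shift=0
byte[2]=0xD0 cont=1 payload=0x50: acc |= 80<<0 -> completed=1 acc=80 shift=7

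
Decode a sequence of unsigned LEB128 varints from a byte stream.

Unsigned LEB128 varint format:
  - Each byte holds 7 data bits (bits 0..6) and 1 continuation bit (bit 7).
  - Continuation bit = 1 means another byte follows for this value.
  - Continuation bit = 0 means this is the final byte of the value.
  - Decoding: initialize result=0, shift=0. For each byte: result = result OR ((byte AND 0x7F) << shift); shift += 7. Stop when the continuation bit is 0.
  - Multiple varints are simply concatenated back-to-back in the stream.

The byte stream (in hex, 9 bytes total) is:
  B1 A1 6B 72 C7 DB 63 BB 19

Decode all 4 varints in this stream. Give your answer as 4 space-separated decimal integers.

Answer: 1757361 114 1633735 3259

Derivation:
  byte[0]=0xB1 cont=1 payload=0x31=49: acc |= 49<<0 -> acc=49 shift=7
  byte[1]=0xA1 cont=1 payload=0x21=33: acc |= 33<<7 -> acc=4273 shift=14
  byte[2]=0x6B cont=0 payload=0x6B=107: acc |= 107<<14 -> acc=1757361 shift=21 [end]
Varint 1: bytes[0:3] = B1 A1 6B -> value 1757361 (3 byte(s))
  byte[3]=0x72 cont=0 payload=0x72=114: acc |= 114<<0 -> acc=114 shift=7 [end]
Varint 2: bytes[3:4] = 72 -> value 114 (1 byte(s))
  byte[4]=0xC7 cont=1 payload=0x47=71: acc |= 71<<0 -> acc=71 shift=7
  byte[5]=0xDB cont=1 payload=0x5B=91: acc |= 91<<7 -> acc=11719 shift=14
  byte[6]=0x63 cont=0 payload=0x63=99: acc |= 99<<14 -> acc=1633735 shift=21 [end]
Varint 3: bytes[4:7] = C7 DB 63 -> value 1633735 (3 byte(s))
  byte[7]=0xBB cont=1 payload=0x3B=59: acc |= 59<<0 -> acc=59 shift=7
  byte[8]=0x19 cont=0 payload=0x19=25: acc |= 25<<7 -> acc=3259 shift=14 [end]
Varint 4: bytes[7:9] = BB 19 -> value 3259 (2 byte(s))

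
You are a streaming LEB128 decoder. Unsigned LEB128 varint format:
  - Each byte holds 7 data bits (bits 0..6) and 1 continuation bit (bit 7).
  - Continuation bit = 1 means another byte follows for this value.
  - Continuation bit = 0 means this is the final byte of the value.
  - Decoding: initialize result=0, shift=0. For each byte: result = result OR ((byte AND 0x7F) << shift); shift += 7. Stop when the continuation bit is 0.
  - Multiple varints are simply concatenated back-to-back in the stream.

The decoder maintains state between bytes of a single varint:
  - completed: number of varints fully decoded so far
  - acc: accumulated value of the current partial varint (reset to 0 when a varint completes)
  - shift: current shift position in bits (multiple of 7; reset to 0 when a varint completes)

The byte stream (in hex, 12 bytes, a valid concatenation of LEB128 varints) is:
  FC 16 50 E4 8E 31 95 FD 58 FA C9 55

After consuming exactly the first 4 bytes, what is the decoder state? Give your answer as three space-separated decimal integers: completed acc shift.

Answer: 2 100 7

Derivation:
byte[0]=0xFC cont=1 payload=0x7C: acc |= 124<<0 -> completed=0 acc=124 shift=7
byte[1]=0x16 cont=0 payload=0x16: varint #1 complete (value=2940); reset -> completed=1 acc=0 shift=0
byte[2]=0x50 cont=0 payload=0x50: varint #2 complete (value=80); reset -> completed=2 acc=0 shift=0
byte[3]=0xE4 cont=1 payload=0x64: acc |= 100<<0 -> completed=2 acc=100 shift=7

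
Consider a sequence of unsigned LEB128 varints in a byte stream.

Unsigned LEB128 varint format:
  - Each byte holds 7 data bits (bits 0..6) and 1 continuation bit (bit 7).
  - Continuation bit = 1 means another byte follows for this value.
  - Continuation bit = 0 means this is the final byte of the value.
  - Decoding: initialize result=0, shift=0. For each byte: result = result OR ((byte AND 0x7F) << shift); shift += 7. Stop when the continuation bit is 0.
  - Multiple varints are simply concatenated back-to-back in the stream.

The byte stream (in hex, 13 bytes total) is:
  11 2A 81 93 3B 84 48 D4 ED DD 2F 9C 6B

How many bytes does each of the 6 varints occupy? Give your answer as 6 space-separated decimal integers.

  byte[0]=0x11 cont=0 payload=0x11=17: acc |= 17<<0 -> acc=17 shift=7 [end]
Varint 1: bytes[0:1] = 11 -> value 17 (1 byte(s))
  byte[1]=0x2A cont=0 payload=0x2A=42: acc |= 42<<0 -> acc=42 shift=7 [end]
Varint 2: bytes[1:2] = 2A -> value 42 (1 byte(s))
  byte[2]=0x81 cont=1 payload=0x01=1: acc |= 1<<0 -> acc=1 shift=7
  byte[3]=0x93 cont=1 payload=0x13=19: acc |= 19<<7 -> acc=2433 shift=14
  byte[4]=0x3B cont=0 payload=0x3B=59: acc |= 59<<14 -> acc=969089 shift=21 [end]
Varint 3: bytes[2:5] = 81 93 3B -> value 969089 (3 byte(s))
  byte[5]=0x84 cont=1 payload=0x04=4: acc |= 4<<0 -> acc=4 shift=7
  byte[6]=0x48 cont=0 payload=0x48=72: acc |= 72<<7 -> acc=9220 shift=14 [end]
Varint 4: bytes[5:7] = 84 48 -> value 9220 (2 byte(s))
  byte[7]=0xD4 cont=1 payload=0x54=84: acc |= 84<<0 -> acc=84 shift=7
  byte[8]=0xED cont=1 payload=0x6D=109: acc |= 109<<7 -> acc=14036 shift=14
  byte[9]=0xDD cont=1 payload=0x5D=93: acc |= 93<<14 -> acc=1537748 shift=21
  byte[10]=0x2F cont=0 payload=0x2F=47: acc |= 47<<21 -> acc=100103892 shift=28 [end]
Varint 5: bytes[7:11] = D4 ED DD 2F -> value 100103892 (4 byte(s))
  byte[11]=0x9C cont=1 payload=0x1C=28: acc |= 28<<0 -> acc=28 shift=7
  byte[12]=0x6B cont=0 payload=0x6B=107: acc |= 107<<7 -> acc=13724 shift=14 [end]
Varint 6: bytes[11:13] = 9C 6B -> value 13724 (2 byte(s))

Answer: 1 1 3 2 4 2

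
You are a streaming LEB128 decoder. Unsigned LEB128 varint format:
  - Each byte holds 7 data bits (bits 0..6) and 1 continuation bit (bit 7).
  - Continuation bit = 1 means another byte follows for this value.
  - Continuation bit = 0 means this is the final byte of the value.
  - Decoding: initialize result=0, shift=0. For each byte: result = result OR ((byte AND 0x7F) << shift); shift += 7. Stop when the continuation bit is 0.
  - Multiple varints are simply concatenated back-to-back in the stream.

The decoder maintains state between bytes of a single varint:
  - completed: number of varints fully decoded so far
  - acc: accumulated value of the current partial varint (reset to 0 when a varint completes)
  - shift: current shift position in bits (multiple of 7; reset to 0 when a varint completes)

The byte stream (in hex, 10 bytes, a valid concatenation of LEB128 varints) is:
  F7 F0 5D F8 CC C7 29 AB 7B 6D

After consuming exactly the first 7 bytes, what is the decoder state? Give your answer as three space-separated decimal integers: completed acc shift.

Answer: 2 0 0

Derivation:
byte[0]=0xF7 cont=1 payload=0x77: acc |= 119<<0 -> completed=0 acc=119 shift=7
byte[1]=0xF0 cont=1 payload=0x70: acc |= 112<<7 -> completed=0 acc=14455 shift=14
byte[2]=0x5D cont=0 payload=0x5D: varint #1 complete (value=1538167); reset -> completed=1 acc=0 shift=0
byte[3]=0xF8 cont=1 payload=0x78: acc |= 120<<0 -> completed=1 acc=120 shift=7
byte[4]=0xCC cont=1 payload=0x4C: acc |= 76<<7 -> completed=1 acc=9848 shift=14
byte[5]=0xC7 cont=1 payload=0x47: acc |= 71<<14 -> completed=1 acc=1173112 shift=21
byte[6]=0x29 cont=0 payload=0x29: varint #2 complete (value=87156344); reset -> completed=2 acc=0 shift=0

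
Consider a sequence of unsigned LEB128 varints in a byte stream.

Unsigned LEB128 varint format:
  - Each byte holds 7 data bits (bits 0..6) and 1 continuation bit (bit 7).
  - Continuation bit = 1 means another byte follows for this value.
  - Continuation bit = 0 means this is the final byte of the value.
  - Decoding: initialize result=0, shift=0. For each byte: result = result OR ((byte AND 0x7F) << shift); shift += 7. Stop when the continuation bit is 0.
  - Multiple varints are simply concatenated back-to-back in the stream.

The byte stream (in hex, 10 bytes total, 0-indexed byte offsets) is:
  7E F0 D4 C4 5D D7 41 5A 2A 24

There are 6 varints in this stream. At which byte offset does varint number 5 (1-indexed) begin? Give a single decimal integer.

Answer: 8

Derivation:
  byte[0]=0x7E cont=0 payload=0x7E=126: acc |= 126<<0 -> acc=126 shift=7 [end]
Varint 1: bytes[0:1] = 7E -> value 126 (1 byte(s))
  byte[1]=0xF0 cont=1 payload=0x70=112: acc |= 112<<0 -> acc=112 shift=7
  byte[2]=0xD4 cont=1 payload=0x54=84: acc |= 84<<7 -> acc=10864 shift=14
  byte[3]=0xC4 cont=1 payload=0x44=68: acc |= 68<<14 -> acc=1124976 shift=21
  byte[4]=0x5D cont=0 payload=0x5D=93: acc |= 93<<21 -> acc=196160112 shift=28 [end]
Varint 2: bytes[1:5] = F0 D4 C4 5D -> value 196160112 (4 byte(s))
  byte[5]=0xD7 cont=1 payload=0x57=87: acc |= 87<<0 -> acc=87 shift=7
  byte[6]=0x41 cont=0 payload=0x41=65: acc |= 65<<7 -> acc=8407 shift=14 [end]
Varint 3: bytes[5:7] = D7 41 -> value 8407 (2 byte(s))
  byte[7]=0x5A cont=0 payload=0x5A=90: acc |= 90<<0 -> acc=90 shift=7 [end]
Varint 4: bytes[7:8] = 5A -> value 90 (1 byte(s))
  byte[8]=0x2A cont=0 payload=0x2A=42: acc |= 42<<0 -> acc=42 shift=7 [end]
Varint 5: bytes[8:9] = 2A -> value 42 (1 byte(s))
  byte[9]=0x24 cont=0 payload=0x24=36: acc |= 36<<0 -> acc=36 shift=7 [end]
Varint 6: bytes[9:10] = 24 -> value 36 (1 byte(s))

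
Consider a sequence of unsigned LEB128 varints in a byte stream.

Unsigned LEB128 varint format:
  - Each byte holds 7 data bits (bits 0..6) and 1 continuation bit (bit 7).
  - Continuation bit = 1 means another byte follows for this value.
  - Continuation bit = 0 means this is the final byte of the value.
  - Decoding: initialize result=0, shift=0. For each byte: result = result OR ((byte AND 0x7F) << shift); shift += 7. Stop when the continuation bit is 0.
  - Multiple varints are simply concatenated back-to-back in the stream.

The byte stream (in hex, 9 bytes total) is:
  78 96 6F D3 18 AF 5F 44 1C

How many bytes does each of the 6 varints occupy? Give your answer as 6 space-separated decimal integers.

Answer: 1 2 2 2 1 1

Derivation:
  byte[0]=0x78 cont=0 payload=0x78=120: acc |= 120<<0 -> acc=120 shift=7 [end]
Varint 1: bytes[0:1] = 78 -> value 120 (1 byte(s))
  byte[1]=0x96 cont=1 payload=0x16=22: acc |= 22<<0 -> acc=22 shift=7
  byte[2]=0x6F cont=0 payload=0x6F=111: acc |= 111<<7 -> acc=14230 shift=14 [end]
Varint 2: bytes[1:3] = 96 6F -> value 14230 (2 byte(s))
  byte[3]=0xD3 cont=1 payload=0x53=83: acc |= 83<<0 -> acc=83 shift=7
  byte[4]=0x18 cont=0 payload=0x18=24: acc |= 24<<7 -> acc=3155 shift=14 [end]
Varint 3: bytes[3:5] = D3 18 -> value 3155 (2 byte(s))
  byte[5]=0xAF cont=1 payload=0x2F=47: acc |= 47<<0 -> acc=47 shift=7
  byte[6]=0x5F cont=0 payload=0x5F=95: acc |= 95<<7 -> acc=12207 shift=14 [end]
Varint 4: bytes[5:7] = AF 5F -> value 12207 (2 byte(s))
  byte[7]=0x44 cont=0 payload=0x44=68: acc |= 68<<0 -> acc=68 shift=7 [end]
Varint 5: bytes[7:8] = 44 -> value 68 (1 byte(s))
  byte[8]=0x1C cont=0 payload=0x1C=28: acc |= 28<<0 -> acc=28 shift=7 [end]
Varint 6: bytes[8:9] = 1C -> value 28 (1 byte(s))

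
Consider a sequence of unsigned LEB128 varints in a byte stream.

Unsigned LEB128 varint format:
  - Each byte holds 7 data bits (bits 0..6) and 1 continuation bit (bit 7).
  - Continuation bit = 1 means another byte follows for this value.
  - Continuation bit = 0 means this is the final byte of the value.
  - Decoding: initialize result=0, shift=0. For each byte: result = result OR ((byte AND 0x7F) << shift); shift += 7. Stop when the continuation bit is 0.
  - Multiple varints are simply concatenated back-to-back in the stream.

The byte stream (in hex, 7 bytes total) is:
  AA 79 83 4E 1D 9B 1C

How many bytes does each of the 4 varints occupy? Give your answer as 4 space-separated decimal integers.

Answer: 2 2 1 2

Derivation:
  byte[0]=0xAA cont=1 payload=0x2A=42: acc |= 42<<0 -> acc=42 shift=7
  byte[1]=0x79 cont=0 payload=0x79=121: acc |= 121<<7 -> acc=15530 shift=14 [end]
Varint 1: bytes[0:2] = AA 79 -> value 15530 (2 byte(s))
  byte[2]=0x83 cont=1 payload=0x03=3: acc |= 3<<0 -> acc=3 shift=7
  byte[3]=0x4E cont=0 payload=0x4E=78: acc |= 78<<7 -> acc=9987 shift=14 [end]
Varint 2: bytes[2:4] = 83 4E -> value 9987 (2 byte(s))
  byte[4]=0x1D cont=0 payload=0x1D=29: acc |= 29<<0 -> acc=29 shift=7 [end]
Varint 3: bytes[4:5] = 1D -> value 29 (1 byte(s))
  byte[5]=0x9B cont=1 payload=0x1B=27: acc |= 27<<0 -> acc=27 shift=7
  byte[6]=0x1C cont=0 payload=0x1C=28: acc |= 28<<7 -> acc=3611 shift=14 [end]
Varint 4: bytes[5:7] = 9B 1C -> value 3611 (2 byte(s))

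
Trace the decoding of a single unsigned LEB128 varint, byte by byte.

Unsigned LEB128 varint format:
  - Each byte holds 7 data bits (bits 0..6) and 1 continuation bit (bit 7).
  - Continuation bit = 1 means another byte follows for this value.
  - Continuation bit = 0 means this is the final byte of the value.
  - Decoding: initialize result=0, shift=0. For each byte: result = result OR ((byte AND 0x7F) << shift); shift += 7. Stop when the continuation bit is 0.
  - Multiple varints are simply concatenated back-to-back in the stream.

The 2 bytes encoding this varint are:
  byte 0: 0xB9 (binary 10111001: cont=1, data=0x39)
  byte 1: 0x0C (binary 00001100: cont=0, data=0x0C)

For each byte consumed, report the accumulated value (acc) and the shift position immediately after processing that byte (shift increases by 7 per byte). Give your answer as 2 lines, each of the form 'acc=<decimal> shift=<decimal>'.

Answer: acc=57 shift=7
acc=1593 shift=14

Derivation:
byte 0=0xB9: payload=0x39=57, contrib = 57<<0 = 57; acc -> 57, shift -> 7
byte 1=0x0C: payload=0x0C=12, contrib = 12<<7 = 1536; acc -> 1593, shift -> 14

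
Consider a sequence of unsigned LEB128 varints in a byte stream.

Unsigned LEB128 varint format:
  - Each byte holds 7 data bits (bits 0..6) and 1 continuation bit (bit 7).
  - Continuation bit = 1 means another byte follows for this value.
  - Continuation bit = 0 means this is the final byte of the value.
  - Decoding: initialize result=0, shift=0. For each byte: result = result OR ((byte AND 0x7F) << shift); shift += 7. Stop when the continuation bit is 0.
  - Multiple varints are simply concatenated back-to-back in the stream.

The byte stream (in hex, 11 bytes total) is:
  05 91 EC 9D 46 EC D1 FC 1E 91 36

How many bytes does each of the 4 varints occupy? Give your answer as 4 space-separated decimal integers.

Answer: 1 4 4 2

Derivation:
  byte[0]=0x05 cont=0 payload=0x05=5: acc |= 5<<0 -> acc=5 shift=7 [end]
Varint 1: bytes[0:1] = 05 -> value 5 (1 byte(s))
  byte[1]=0x91 cont=1 payload=0x11=17: acc |= 17<<0 -> acc=17 shift=7
  byte[2]=0xEC cont=1 payload=0x6C=108: acc |= 108<<7 -> acc=13841 shift=14
  byte[3]=0x9D cont=1 payload=0x1D=29: acc |= 29<<14 -> acc=488977 shift=21
  byte[4]=0x46 cont=0 payload=0x46=70: acc |= 70<<21 -> acc=147289617 shift=28 [end]
Varint 2: bytes[1:5] = 91 EC 9D 46 -> value 147289617 (4 byte(s))
  byte[5]=0xEC cont=1 payload=0x6C=108: acc |= 108<<0 -> acc=108 shift=7
  byte[6]=0xD1 cont=1 payload=0x51=81: acc |= 81<<7 -> acc=10476 shift=14
  byte[7]=0xFC cont=1 payload=0x7C=124: acc |= 124<<14 -> acc=2042092 shift=21
  byte[8]=0x1E cont=0 payload=0x1E=30: acc |= 30<<21 -> acc=64956652 shift=28 [end]
Varint 3: bytes[5:9] = EC D1 FC 1E -> value 64956652 (4 byte(s))
  byte[9]=0x91 cont=1 payload=0x11=17: acc |= 17<<0 -> acc=17 shift=7
  byte[10]=0x36 cont=0 payload=0x36=54: acc |= 54<<7 -> acc=6929 shift=14 [end]
Varint 4: bytes[9:11] = 91 36 -> value 6929 (2 byte(s))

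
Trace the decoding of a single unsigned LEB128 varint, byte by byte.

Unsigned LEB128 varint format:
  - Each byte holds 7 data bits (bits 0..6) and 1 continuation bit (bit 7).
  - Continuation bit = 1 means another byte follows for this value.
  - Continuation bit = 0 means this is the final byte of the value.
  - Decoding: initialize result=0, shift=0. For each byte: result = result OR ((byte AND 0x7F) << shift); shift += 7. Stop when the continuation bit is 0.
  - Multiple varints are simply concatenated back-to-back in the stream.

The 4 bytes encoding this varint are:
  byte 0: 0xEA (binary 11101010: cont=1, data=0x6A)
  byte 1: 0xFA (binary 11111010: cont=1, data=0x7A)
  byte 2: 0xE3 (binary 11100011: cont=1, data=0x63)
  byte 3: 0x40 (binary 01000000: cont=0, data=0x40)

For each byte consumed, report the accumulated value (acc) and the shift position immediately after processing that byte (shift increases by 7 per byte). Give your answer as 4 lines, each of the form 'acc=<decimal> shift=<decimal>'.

byte 0=0xEA: payload=0x6A=106, contrib = 106<<0 = 106; acc -> 106, shift -> 7
byte 1=0xFA: payload=0x7A=122, contrib = 122<<7 = 15616; acc -> 15722, shift -> 14
byte 2=0xE3: payload=0x63=99, contrib = 99<<14 = 1622016; acc -> 1637738, shift -> 21
byte 3=0x40: payload=0x40=64, contrib = 64<<21 = 134217728; acc -> 135855466, shift -> 28

Answer: acc=106 shift=7
acc=15722 shift=14
acc=1637738 shift=21
acc=135855466 shift=28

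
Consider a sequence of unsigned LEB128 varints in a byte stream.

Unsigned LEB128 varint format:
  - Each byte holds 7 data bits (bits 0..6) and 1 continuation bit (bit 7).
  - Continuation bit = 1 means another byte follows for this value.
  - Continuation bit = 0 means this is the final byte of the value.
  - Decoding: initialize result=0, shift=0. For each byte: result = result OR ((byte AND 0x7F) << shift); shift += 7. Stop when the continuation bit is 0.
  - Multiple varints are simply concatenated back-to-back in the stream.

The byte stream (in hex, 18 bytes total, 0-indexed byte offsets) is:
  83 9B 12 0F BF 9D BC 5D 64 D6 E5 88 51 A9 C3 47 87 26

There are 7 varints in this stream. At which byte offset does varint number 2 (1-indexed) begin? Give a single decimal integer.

  byte[0]=0x83 cont=1 payload=0x03=3: acc |= 3<<0 -> acc=3 shift=7
  byte[1]=0x9B cont=1 payload=0x1B=27: acc |= 27<<7 -> acc=3459 shift=14
  byte[2]=0x12 cont=0 payload=0x12=18: acc |= 18<<14 -> acc=298371 shift=21 [end]
Varint 1: bytes[0:3] = 83 9B 12 -> value 298371 (3 byte(s))
  byte[3]=0x0F cont=0 payload=0x0F=15: acc |= 15<<0 -> acc=15 shift=7 [end]
Varint 2: bytes[3:4] = 0F -> value 15 (1 byte(s))
  byte[4]=0xBF cont=1 payload=0x3F=63: acc |= 63<<0 -> acc=63 shift=7
  byte[5]=0x9D cont=1 payload=0x1D=29: acc |= 29<<7 -> acc=3775 shift=14
  byte[6]=0xBC cont=1 payload=0x3C=60: acc |= 60<<14 -> acc=986815 shift=21
  byte[7]=0x5D cont=0 payload=0x5D=93: acc |= 93<<21 -> acc=196021951 shift=28 [end]
Varint 3: bytes[4:8] = BF 9D BC 5D -> value 196021951 (4 byte(s))
  byte[8]=0x64 cont=0 payload=0x64=100: acc |= 100<<0 -> acc=100 shift=7 [end]
Varint 4: bytes[8:9] = 64 -> value 100 (1 byte(s))
  byte[9]=0xD6 cont=1 payload=0x56=86: acc |= 86<<0 -> acc=86 shift=7
  byte[10]=0xE5 cont=1 payload=0x65=101: acc |= 101<<7 -> acc=13014 shift=14
  byte[11]=0x88 cont=1 payload=0x08=8: acc |= 8<<14 -> acc=144086 shift=21
  byte[12]=0x51 cont=0 payload=0x51=81: acc |= 81<<21 -> acc=170013398 shift=28 [end]
Varint 5: bytes[9:13] = D6 E5 88 51 -> value 170013398 (4 byte(s))
  byte[13]=0xA9 cont=1 payload=0x29=41: acc |= 41<<0 -> acc=41 shift=7
  byte[14]=0xC3 cont=1 payload=0x43=67: acc |= 67<<7 -> acc=8617 shift=14
  byte[15]=0x47 cont=0 payload=0x47=71: acc |= 71<<14 -> acc=1171881 shift=21 [end]
Varint 6: bytes[13:16] = A9 C3 47 -> value 1171881 (3 byte(s))
  byte[16]=0x87 cont=1 payload=0x07=7: acc |= 7<<0 -> acc=7 shift=7
  byte[17]=0x26 cont=0 payload=0x26=38: acc |= 38<<7 -> acc=4871 shift=14 [end]
Varint 7: bytes[16:18] = 87 26 -> value 4871 (2 byte(s))

Answer: 3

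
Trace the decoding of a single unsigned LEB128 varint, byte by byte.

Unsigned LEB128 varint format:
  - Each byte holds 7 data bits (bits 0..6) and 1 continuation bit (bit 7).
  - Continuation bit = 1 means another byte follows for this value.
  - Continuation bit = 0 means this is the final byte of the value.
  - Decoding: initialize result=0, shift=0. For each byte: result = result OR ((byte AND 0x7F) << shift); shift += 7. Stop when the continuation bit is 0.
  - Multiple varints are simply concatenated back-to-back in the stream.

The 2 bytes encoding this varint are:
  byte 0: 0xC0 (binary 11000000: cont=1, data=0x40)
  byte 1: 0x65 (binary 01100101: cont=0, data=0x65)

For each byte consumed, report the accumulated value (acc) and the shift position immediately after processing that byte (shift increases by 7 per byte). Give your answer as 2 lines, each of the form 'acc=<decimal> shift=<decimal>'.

byte 0=0xC0: payload=0x40=64, contrib = 64<<0 = 64; acc -> 64, shift -> 7
byte 1=0x65: payload=0x65=101, contrib = 101<<7 = 12928; acc -> 12992, shift -> 14

Answer: acc=64 shift=7
acc=12992 shift=14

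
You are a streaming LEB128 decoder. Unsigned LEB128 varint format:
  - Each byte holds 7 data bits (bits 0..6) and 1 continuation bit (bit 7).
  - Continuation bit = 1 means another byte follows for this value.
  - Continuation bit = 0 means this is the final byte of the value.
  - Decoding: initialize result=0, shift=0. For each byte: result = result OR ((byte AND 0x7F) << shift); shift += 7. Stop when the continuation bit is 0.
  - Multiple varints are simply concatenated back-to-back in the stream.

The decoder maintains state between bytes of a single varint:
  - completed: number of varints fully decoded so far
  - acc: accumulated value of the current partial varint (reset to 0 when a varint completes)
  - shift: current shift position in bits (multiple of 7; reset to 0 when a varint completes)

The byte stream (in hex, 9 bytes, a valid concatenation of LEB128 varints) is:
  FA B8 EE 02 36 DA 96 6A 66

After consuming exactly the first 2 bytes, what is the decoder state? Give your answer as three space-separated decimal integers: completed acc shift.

byte[0]=0xFA cont=1 payload=0x7A: acc |= 122<<0 -> completed=0 acc=122 shift=7
byte[1]=0xB8 cont=1 payload=0x38: acc |= 56<<7 -> completed=0 acc=7290 shift=14

Answer: 0 7290 14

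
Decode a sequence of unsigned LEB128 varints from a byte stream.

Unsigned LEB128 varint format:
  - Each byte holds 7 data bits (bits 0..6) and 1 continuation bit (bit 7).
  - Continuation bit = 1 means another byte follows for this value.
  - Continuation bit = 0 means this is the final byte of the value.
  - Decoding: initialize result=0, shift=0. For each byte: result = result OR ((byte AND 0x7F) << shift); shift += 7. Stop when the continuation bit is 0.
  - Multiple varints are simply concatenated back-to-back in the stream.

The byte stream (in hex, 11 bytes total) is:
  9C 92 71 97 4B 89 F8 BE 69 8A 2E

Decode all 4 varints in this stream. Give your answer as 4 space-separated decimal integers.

  byte[0]=0x9C cont=1 payload=0x1C=28: acc |= 28<<0 -> acc=28 shift=7
  byte[1]=0x92 cont=1 payload=0x12=18: acc |= 18<<7 -> acc=2332 shift=14
  byte[2]=0x71 cont=0 payload=0x71=113: acc |= 113<<14 -> acc=1853724 shift=21 [end]
Varint 1: bytes[0:3] = 9C 92 71 -> value 1853724 (3 byte(s))
  byte[3]=0x97 cont=1 payload=0x17=23: acc |= 23<<0 -> acc=23 shift=7
  byte[4]=0x4B cont=0 payload=0x4B=75: acc |= 75<<7 -> acc=9623 shift=14 [end]
Varint 2: bytes[3:5] = 97 4B -> value 9623 (2 byte(s))
  byte[5]=0x89 cont=1 payload=0x09=9: acc |= 9<<0 -> acc=9 shift=7
  byte[6]=0xF8 cont=1 payload=0x78=120: acc |= 120<<7 -> acc=15369 shift=14
  byte[7]=0xBE cont=1 payload=0x3E=62: acc |= 62<<14 -> acc=1031177 shift=21
  byte[8]=0x69 cont=0 payload=0x69=105: acc |= 105<<21 -> acc=221232137 shift=28 [end]
Varint 3: bytes[5:9] = 89 F8 BE 69 -> value 221232137 (4 byte(s))
  byte[9]=0x8A cont=1 payload=0x0A=10: acc |= 10<<0 -> acc=10 shift=7
  byte[10]=0x2E cont=0 payload=0x2E=46: acc |= 46<<7 -> acc=5898 shift=14 [end]
Varint 4: bytes[9:11] = 8A 2E -> value 5898 (2 byte(s))

Answer: 1853724 9623 221232137 5898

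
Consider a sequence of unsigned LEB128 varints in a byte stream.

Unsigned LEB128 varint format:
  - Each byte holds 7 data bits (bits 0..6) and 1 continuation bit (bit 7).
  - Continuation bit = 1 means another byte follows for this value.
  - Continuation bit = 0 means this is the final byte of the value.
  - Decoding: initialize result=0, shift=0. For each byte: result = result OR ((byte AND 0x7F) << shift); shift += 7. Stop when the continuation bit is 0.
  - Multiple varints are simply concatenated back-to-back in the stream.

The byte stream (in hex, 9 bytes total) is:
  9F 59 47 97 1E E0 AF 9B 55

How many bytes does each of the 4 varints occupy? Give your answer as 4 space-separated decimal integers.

  byte[0]=0x9F cont=1 payload=0x1F=31: acc |= 31<<0 -> acc=31 shift=7
  byte[1]=0x59 cont=0 payload=0x59=89: acc |= 89<<7 -> acc=11423 shift=14 [end]
Varint 1: bytes[0:2] = 9F 59 -> value 11423 (2 byte(s))
  byte[2]=0x47 cont=0 payload=0x47=71: acc |= 71<<0 -> acc=71 shift=7 [end]
Varint 2: bytes[2:3] = 47 -> value 71 (1 byte(s))
  byte[3]=0x97 cont=1 payload=0x17=23: acc |= 23<<0 -> acc=23 shift=7
  byte[4]=0x1E cont=0 payload=0x1E=30: acc |= 30<<7 -> acc=3863 shift=14 [end]
Varint 3: bytes[3:5] = 97 1E -> value 3863 (2 byte(s))
  byte[5]=0xE0 cont=1 payload=0x60=96: acc |= 96<<0 -> acc=96 shift=7
  byte[6]=0xAF cont=1 payload=0x2F=47: acc |= 47<<7 -> acc=6112 shift=14
  byte[7]=0x9B cont=1 payload=0x1B=27: acc |= 27<<14 -> acc=448480 shift=21
  byte[8]=0x55 cont=0 payload=0x55=85: acc |= 85<<21 -> acc=178706400 shift=28 [end]
Varint 4: bytes[5:9] = E0 AF 9B 55 -> value 178706400 (4 byte(s))

Answer: 2 1 2 4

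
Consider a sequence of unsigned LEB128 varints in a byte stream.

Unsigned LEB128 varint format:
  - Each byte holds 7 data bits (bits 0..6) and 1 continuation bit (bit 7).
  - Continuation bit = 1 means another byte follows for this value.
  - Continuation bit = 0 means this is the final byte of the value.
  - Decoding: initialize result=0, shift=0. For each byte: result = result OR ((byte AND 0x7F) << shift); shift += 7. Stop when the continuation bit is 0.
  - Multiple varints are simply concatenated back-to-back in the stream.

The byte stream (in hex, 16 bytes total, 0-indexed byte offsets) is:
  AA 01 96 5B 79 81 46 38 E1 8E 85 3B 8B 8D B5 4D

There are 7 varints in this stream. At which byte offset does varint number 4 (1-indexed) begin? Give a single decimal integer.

  byte[0]=0xAA cont=1 payload=0x2A=42: acc |= 42<<0 -> acc=42 shift=7
  byte[1]=0x01 cont=0 payload=0x01=1: acc |= 1<<7 -> acc=170 shift=14 [end]
Varint 1: bytes[0:2] = AA 01 -> value 170 (2 byte(s))
  byte[2]=0x96 cont=1 payload=0x16=22: acc |= 22<<0 -> acc=22 shift=7
  byte[3]=0x5B cont=0 payload=0x5B=91: acc |= 91<<7 -> acc=11670 shift=14 [end]
Varint 2: bytes[2:4] = 96 5B -> value 11670 (2 byte(s))
  byte[4]=0x79 cont=0 payload=0x79=121: acc |= 121<<0 -> acc=121 shift=7 [end]
Varint 3: bytes[4:5] = 79 -> value 121 (1 byte(s))
  byte[5]=0x81 cont=1 payload=0x01=1: acc |= 1<<0 -> acc=1 shift=7
  byte[6]=0x46 cont=0 payload=0x46=70: acc |= 70<<7 -> acc=8961 shift=14 [end]
Varint 4: bytes[5:7] = 81 46 -> value 8961 (2 byte(s))
  byte[7]=0x38 cont=0 payload=0x38=56: acc |= 56<<0 -> acc=56 shift=7 [end]
Varint 5: bytes[7:8] = 38 -> value 56 (1 byte(s))
  byte[8]=0xE1 cont=1 payload=0x61=97: acc |= 97<<0 -> acc=97 shift=7
  byte[9]=0x8E cont=1 payload=0x0E=14: acc |= 14<<7 -> acc=1889 shift=14
  byte[10]=0x85 cont=1 payload=0x05=5: acc |= 5<<14 -> acc=83809 shift=21
  byte[11]=0x3B cont=0 payload=0x3B=59: acc |= 59<<21 -> acc=123815777 shift=28 [end]
Varint 6: bytes[8:12] = E1 8E 85 3B -> value 123815777 (4 byte(s))
  byte[12]=0x8B cont=1 payload=0x0B=11: acc |= 11<<0 -> acc=11 shift=7
  byte[13]=0x8D cont=1 payload=0x0D=13: acc |= 13<<7 -> acc=1675 shift=14
  byte[14]=0xB5 cont=1 payload=0x35=53: acc |= 53<<14 -> acc=870027 shift=21
  byte[15]=0x4D cont=0 payload=0x4D=77: acc |= 77<<21 -> acc=162350731 shift=28 [end]
Varint 7: bytes[12:16] = 8B 8D B5 4D -> value 162350731 (4 byte(s))

Answer: 5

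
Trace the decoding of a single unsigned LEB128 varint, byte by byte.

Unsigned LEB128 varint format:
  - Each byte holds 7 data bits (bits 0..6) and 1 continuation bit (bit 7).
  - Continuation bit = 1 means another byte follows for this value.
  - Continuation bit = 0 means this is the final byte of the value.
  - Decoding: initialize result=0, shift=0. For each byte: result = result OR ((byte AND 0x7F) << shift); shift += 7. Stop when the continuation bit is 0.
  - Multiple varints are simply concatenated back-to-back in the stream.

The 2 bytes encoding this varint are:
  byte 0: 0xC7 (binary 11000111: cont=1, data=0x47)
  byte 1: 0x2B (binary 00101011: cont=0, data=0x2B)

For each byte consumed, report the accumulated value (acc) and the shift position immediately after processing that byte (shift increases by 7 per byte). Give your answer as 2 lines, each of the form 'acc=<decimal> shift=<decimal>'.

byte 0=0xC7: payload=0x47=71, contrib = 71<<0 = 71; acc -> 71, shift -> 7
byte 1=0x2B: payload=0x2B=43, contrib = 43<<7 = 5504; acc -> 5575, shift -> 14

Answer: acc=71 shift=7
acc=5575 shift=14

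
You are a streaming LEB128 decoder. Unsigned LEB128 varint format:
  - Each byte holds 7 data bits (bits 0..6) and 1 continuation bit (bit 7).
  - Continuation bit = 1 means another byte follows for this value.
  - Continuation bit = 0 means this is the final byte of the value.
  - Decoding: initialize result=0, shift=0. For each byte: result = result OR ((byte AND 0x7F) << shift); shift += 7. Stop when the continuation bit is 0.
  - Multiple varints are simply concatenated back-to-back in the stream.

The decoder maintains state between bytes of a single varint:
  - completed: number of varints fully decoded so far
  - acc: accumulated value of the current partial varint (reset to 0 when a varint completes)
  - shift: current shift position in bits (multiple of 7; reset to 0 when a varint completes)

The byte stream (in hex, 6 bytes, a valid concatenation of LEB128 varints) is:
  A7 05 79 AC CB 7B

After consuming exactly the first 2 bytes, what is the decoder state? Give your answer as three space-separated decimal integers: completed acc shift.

Answer: 1 0 0

Derivation:
byte[0]=0xA7 cont=1 payload=0x27: acc |= 39<<0 -> completed=0 acc=39 shift=7
byte[1]=0x05 cont=0 payload=0x05: varint #1 complete (value=679); reset -> completed=1 acc=0 shift=0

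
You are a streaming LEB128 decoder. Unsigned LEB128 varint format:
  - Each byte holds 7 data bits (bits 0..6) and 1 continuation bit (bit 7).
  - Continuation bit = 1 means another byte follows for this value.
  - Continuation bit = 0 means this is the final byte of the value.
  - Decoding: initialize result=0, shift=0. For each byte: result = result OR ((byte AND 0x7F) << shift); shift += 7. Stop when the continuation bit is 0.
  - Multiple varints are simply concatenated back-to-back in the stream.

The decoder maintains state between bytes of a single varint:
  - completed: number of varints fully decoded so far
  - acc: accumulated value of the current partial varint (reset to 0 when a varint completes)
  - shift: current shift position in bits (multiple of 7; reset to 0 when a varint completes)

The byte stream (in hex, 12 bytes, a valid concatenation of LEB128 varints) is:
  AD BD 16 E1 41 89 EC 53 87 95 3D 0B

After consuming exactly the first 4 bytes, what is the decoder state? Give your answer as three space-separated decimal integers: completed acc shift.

Answer: 1 97 7

Derivation:
byte[0]=0xAD cont=1 payload=0x2D: acc |= 45<<0 -> completed=0 acc=45 shift=7
byte[1]=0xBD cont=1 payload=0x3D: acc |= 61<<7 -> completed=0 acc=7853 shift=14
byte[2]=0x16 cont=0 payload=0x16: varint #1 complete (value=368301); reset -> completed=1 acc=0 shift=0
byte[3]=0xE1 cont=1 payload=0x61: acc |= 97<<0 -> completed=1 acc=97 shift=7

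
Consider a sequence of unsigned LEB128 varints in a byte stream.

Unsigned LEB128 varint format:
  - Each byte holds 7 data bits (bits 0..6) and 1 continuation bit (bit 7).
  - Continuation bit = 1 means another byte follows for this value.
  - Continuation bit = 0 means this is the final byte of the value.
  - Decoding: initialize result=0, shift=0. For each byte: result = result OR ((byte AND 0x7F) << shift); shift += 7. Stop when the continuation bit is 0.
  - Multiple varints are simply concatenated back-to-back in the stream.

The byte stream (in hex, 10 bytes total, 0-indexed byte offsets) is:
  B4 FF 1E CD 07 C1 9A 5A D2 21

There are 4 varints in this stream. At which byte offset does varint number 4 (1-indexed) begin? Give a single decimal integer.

  byte[0]=0xB4 cont=1 payload=0x34=52: acc |= 52<<0 -> acc=52 shift=7
  byte[1]=0xFF cont=1 payload=0x7F=127: acc |= 127<<7 -> acc=16308 shift=14
  byte[2]=0x1E cont=0 payload=0x1E=30: acc |= 30<<14 -> acc=507828 shift=21 [end]
Varint 1: bytes[0:3] = B4 FF 1E -> value 507828 (3 byte(s))
  byte[3]=0xCD cont=1 payload=0x4D=77: acc |= 77<<0 -> acc=77 shift=7
  byte[4]=0x07 cont=0 payload=0x07=7: acc |= 7<<7 -> acc=973 shift=14 [end]
Varint 2: bytes[3:5] = CD 07 -> value 973 (2 byte(s))
  byte[5]=0xC1 cont=1 payload=0x41=65: acc |= 65<<0 -> acc=65 shift=7
  byte[6]=0x9A cont=1 payload=0x1A=26: acc |= 26<<7 -> acc=3393 shift=14
  byte[7]=0x5A cont=0 payload=0x5A=90: acc |= 90<<14 -> acc=1477953 shift=21 [end]
Varint 3: bytes[5:8] = C1 9A 5A -> value 1477953 (3 byte(s))
  byte[8]=0xD2 cont=1 payload=0x52=82: acc |= 82<<0 -> acc=82 shift=7
  byte[9]=0x21 cont=0 payload=0x21=33: acc |= 33<<7 -> acc=4306 shift=14 [end]
Varint 4: bytes[8:10] = D2 21 -> value 4306 (2 byte(s))

Answer: 8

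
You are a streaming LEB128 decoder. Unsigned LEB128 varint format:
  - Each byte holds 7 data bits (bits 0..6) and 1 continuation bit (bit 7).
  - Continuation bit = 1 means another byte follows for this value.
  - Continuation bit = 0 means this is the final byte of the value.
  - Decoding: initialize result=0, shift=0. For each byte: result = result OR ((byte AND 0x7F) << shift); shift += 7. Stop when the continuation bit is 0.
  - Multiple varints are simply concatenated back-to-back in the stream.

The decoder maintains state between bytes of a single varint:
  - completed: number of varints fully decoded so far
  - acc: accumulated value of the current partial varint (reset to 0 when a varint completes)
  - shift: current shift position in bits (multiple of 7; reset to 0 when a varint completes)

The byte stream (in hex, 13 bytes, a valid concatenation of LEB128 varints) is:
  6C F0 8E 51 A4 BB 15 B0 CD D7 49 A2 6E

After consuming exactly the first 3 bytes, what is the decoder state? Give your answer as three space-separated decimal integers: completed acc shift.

byte[0]=0x6C cont=0 payload=0x6C: varint #1 complete (value=108); reset -> completed=1 acc=0 shift=0
byte[1]=0xF0 cont=1 payload=0x70: acc |= 112<<0 -> completed=1 acc=112 shift=7
byte[2]=0x8E cont=1 payload=0x0E: acc |= 14<<7 -> completed=1 acc=1904 shift=14

Answer: 1 1904 14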